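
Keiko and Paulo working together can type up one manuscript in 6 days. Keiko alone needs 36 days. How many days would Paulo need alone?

36/5 days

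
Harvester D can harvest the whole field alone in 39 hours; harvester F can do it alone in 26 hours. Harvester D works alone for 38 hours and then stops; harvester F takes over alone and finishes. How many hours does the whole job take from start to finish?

116/3 hours

In 38 hours harvester D does 38/39 of the job, leaving 1/39.
Harvester F works at 1/26 per hour, so finishing takes 1/39 ÷ 1/26 = 2/3 hours.
Total time = 38 + 2/3 = 116/3 hours.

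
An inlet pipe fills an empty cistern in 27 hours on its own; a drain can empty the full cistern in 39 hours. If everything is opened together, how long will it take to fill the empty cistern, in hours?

351/4 hours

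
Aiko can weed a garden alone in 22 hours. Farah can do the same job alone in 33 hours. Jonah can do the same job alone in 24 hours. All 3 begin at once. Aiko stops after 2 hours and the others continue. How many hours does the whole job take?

In the first 2 hours the combined rate is 31/264, so 31/132 of the job is done, leaving 101/132.
After Aiko leaves the rate is 19/264 per hour; the remaining 101/132 takes 202/19 hours.
Total = 2 + 202/19 = 240/19 hours.

240/19 hours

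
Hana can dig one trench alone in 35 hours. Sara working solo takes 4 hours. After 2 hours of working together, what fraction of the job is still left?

Combined rate: 1/35 + 1/4 = (4 + 35)/140 = 39/140 per hour.
In 2 hours they complete 2·39/140 = 39/70 of the job.
So 31/70 remains.

31/70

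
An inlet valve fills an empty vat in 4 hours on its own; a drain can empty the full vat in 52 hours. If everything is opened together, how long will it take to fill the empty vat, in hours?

13/3 hours

Net rate = 1/4 − 1/52 = (13 − 1)/52 = 12/52 = 3/13 per hour.
Filling time = 1 ÷ (3/13) = 13/3 hours.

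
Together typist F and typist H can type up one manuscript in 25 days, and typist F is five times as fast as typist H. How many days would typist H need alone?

Let typist H's rate be r; then typist F's rate is 5r, so together (5 + 1)r = 6r = 1/25.
Thus r = 1/150 per day.
Typist H alone: 150 days; typist F alone: 30 days.

150 days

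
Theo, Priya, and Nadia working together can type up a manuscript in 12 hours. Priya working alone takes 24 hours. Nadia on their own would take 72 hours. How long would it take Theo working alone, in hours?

Combined rate is 1/12 per hour.
Known contribution: 1/24 + 1/72 = (3 + 1)/72 = 4/72 = 1/18 per hour.
So Theo's rate is 1/12 − 1/18 = 1/36, meaning 36 hours alone.

36 hours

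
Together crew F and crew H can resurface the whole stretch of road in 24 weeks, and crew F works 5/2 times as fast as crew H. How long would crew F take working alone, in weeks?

Let crew H's rate be r; then crew F's rate is (5/2)r, so together (5/2 + 1)r = (7/2)r = 1/24.
Thus r = 1/84 per week.
Crew H alone: 84 weeks; crew F alone: 168/5 weeks.

168/5 weeks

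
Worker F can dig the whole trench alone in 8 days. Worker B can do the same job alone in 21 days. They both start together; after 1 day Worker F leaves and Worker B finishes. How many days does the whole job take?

147/8 days

In the first 1 day the combined rate is 29/168, so 29/168 of the job is done, leaving 139/168.
After Worker F leaves the rate is 1/21 per day; the remaining 139/168 takes 139/8 days.
Total = 1 + 139/8 = 147/8 days.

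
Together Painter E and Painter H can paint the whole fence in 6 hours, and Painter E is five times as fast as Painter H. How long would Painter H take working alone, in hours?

36 hours

Let Painter H's rate be r; then Painter E's rate is 5r, so together (5 + 1)r = 6r = 1/6.
Thus r = 1/36 per hour.
Painter H alone: 36 hours; Painter E alone: 36/5 hours.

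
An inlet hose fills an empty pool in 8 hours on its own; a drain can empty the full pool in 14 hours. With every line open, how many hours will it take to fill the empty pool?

56/3 hours

Net rate = 1/8 − 1/14 = (7 − 4)/56 = 3/56 per hour.
Filling time = 1 ÷ (3/56) = 56/3 hours.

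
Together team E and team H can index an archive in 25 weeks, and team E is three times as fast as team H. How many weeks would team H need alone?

100 weeks

Let team H's rate be r; then team E's rate is 3r, so together (3 + 1)r = 4r = 1/25.
Thus r = 1/100 per week.
Team H alone: 100 weeks; team E alone: 100/3 weeks.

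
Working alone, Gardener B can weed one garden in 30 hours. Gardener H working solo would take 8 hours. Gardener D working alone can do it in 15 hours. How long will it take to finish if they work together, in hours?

Combined rate: 1/30 + 1/8 + 1/15 = (4 + 15 + 8)/120 = 27/120 = 9/40 per hour.
Time = 1 ÷ (9/40) = 40/9 hours.

40/9 hours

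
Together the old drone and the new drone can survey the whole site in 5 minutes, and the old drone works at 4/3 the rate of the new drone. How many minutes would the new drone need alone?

Let the new drone's rate be r; then the old drone's rate is (4/3)r, so together (4/3 + 1)r = (7/3)r = 1/5.
Thus r = 3/35 per minute.
The new drone alone: 35/3 minutes; the old drone alone: 35/4 minutes.

35/3 minutes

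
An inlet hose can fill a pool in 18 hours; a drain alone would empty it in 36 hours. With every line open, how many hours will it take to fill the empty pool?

36 hours

Net rate = 1/18 − 1/36 = (2 − 1)/36 = 1/36 per hour.
Filling time = 1 ÷ (1/36) = 36 hours.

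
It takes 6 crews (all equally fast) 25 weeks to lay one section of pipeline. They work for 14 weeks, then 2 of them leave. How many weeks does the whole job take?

One crew does 1/150 of the job per week.
After 14 weeks with 6 crews, 14/25 is done (11/25 left).
With 4 crews the rate is 4/150 = 2/75, so the rest takes 11/25 ÷ 2/75 = 33/2 weeks.
Total = 14 + 33/2 = 61/2 weeks.

61/2 weeks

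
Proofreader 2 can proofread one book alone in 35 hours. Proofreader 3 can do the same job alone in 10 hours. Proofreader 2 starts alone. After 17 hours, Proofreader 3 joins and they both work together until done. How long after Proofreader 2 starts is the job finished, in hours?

In the first 17 hours Proofreader 2 alone does 17/35 of the job, leaving 18/35.
Once everyone is working, combined rate: 1/35 + 1/10 = (2 + 7)/70 = 9/70 per hour.
Remaining 18/35 at 9/70 per hour takes 4 hours.
Total from the start = 17 + 4 = 21 hours.

21 hours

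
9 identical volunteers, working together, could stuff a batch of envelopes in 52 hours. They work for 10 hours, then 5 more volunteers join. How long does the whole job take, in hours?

One volunteer does 1/468 of the job per hour.
After 10 hours with 9 volunteers, 5/26 is done (21/26 left).
With 14 volunteers the rate is 14/468 = 7/234, so the rest takes 21/26 ÷ 7/234 = 27 hours.
Total = 10 + 27 = 37 hours.

37 hours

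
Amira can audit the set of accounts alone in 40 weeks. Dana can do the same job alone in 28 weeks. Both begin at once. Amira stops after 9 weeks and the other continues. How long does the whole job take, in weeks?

217/10 weeks

In the first 9 weeks the combined rate is 17/280, so 153/280 of the job is done, leaving 127/280.
After Amira leaves the rate is 1/28 per week; the remaining 127/280 takes 127/10 weeks.
Total = 9 + 127/10 = 217/10 weeks.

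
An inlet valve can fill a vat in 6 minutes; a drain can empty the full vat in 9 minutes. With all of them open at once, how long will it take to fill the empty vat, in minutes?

Net rate = 1/6 − 1/9 = (3 − 2)/18 = 1/18 per minute.
Filling time = 1 ÷ (1/18) = 18 minutes.

18 minutes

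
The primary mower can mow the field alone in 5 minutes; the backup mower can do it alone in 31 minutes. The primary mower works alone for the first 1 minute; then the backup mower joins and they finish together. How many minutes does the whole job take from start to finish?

40/9 minutes

In 1 minute the primary mower does 1/5 of the job, leaving 4/5.
The primary mower and the backup mower together work at 36/155 per minute, so finishing takes 4/5 ÷ 36/155 = 31/9 minutes.
Total time = 1 + 31/9 = 40/9 minutes.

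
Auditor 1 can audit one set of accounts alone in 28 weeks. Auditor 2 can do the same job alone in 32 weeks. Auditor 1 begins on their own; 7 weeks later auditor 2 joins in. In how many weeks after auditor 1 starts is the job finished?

91/5 weeks

In the first 7 weeks auditor 1 alone does 7/28 = 1/4 of the job, leaving 3/4.
Once everyone is working, combined rate: 1/28 + 1/32 = (8 + 7)/224 = 15/224 per week.
Remaining 3/4 at 15/224 per week takes 56/5 weeks.
Total from the start = 7 + 56/5 = 91/5 weeks.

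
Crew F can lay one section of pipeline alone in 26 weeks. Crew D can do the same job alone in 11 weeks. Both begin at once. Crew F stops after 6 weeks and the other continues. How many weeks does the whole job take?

110/13 weeks

In the first 6 weeks the combined rate is 37/286, so 111/143 of the job is done, leaving 32/143.
After crew F leaves the rate is 1/11 per week; the remaining 32/143 takes 32/13 weeks.
Total = 6 + 32/13 = 110/13 weeks.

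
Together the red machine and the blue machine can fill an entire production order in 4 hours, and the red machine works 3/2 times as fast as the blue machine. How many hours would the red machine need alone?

20/3 hours

Let the blue machine's rate be r; then the red machine's rate is (3/2)r, so together (3/2 + 1)r = (5/2)r = 1/4.
Thus r = 1/10 per hour.
The blue machine alone: 10 hours; the red machine alone: 20/3 hours.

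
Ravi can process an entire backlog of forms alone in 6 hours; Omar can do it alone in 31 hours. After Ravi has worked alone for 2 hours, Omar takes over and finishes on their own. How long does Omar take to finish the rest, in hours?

In 2 hours Ravi does 2/6 = 1/3 of the job, leaving 2/3.
Omar works at 1/31 per hour, so finishing takes 2/3 ÷ 1/31 = 62/3 hours.

62/3 hours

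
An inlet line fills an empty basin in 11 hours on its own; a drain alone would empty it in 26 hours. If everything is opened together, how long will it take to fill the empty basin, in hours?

286/15 hours

Net rate = 1/11 − 1/26 = (26 − 11)/286 = 15/286 per hour.
Filling time = 1 ÷ (15/286) = 286/15 hours.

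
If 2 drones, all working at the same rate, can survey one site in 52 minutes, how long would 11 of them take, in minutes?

104/11 minutes

Total work is 2·52 = 104 drone-minutes.
With 11 drones: 104/11 minutes.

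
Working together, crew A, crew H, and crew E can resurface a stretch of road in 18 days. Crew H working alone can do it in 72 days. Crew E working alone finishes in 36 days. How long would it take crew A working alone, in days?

Combined rate is 1/18 per day.
Known contribution: 1/72 + 1/36 = (1 + 2)/72 = 3/72 = 1/24 per day.
So crew A's rate is 1/18 − 1/24 = 1/72, meaning 72 days alone.

72 days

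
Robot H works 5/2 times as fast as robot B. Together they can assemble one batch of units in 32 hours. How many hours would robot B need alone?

Let robot B's rate be r; then robot H's rate is (5/2)r, so together (5/2 + 1)r = (7/2)r = 1/32.
Thus r = 1/112 per hour.
Robot B alone: 112 hours; robot H alone: 224/5 hours.

112 hours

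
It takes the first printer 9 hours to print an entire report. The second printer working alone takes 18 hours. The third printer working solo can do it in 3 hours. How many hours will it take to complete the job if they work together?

Combined rate: 1/9 + 1/18 + 1/3 = (2 + 1 + 6)/18 = 9/18 = 1/2 per hour.
Time = 1 ÷ (1/2) = 2 hours.

2 hours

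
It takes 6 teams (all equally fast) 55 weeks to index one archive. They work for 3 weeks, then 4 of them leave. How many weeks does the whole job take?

One team does 1/330 of the job per week.
After 3 weeks with 6 teams, 3/55 is done (52/55 left).
With 2 teams the rate is 2/330 = 1/165, so the rest takes 52/55 ÷ 1/165 = 156 weeks.
Total = 3 + 156 = 159 weeks.

159 weeks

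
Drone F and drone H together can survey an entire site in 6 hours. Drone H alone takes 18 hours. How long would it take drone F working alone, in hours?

9 hours

Combined rate is 1/6 per hour.
Known contribution: 1/18 per hour.
So drone F's rate is 1/6 − 1/18 = 1/9, meaning 9 hours alone.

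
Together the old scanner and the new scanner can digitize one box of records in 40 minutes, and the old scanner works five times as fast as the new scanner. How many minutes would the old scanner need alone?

48 minutes

Let the new scanner's rate be r; then the old scanner's rate is 5r, so together (5 + 1)r = 6r = 1/40.
Thus r = 1/240 per minute.
The new scanner alone: 240 minutes; the old scanner alone: 48 minutes.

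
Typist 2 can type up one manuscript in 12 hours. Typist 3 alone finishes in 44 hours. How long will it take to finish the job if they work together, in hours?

With two workers the combined time is the product over the sum: 12·44/(12+44) = 528/56 = 66/7 hours.

66/7 hours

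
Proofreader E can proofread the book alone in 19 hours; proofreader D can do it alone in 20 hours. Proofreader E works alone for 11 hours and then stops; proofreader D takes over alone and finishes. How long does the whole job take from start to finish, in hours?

369/19 hours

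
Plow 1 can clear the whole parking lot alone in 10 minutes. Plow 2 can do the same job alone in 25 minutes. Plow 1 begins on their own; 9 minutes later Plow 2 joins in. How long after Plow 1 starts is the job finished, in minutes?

68/7 minutes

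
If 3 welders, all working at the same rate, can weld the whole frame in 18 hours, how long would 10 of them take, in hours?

Total work is 3·18 = 54 welder-hours.
With 10 welders: 54/10 = 27/5 hours.

27/5 hours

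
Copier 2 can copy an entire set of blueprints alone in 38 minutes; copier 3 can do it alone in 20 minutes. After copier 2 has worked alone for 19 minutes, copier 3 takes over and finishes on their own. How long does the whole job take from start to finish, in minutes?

29 minutes

In 19 minutes copier 2 does 19/38 = 1/2 of the job, leaving 1/2.
Copier 3 works at 1/20 per minute, so finishing takes 1/2 ÷ 1/20 = 10 minutes.
Total time = 19 + 10 = 29 minutes.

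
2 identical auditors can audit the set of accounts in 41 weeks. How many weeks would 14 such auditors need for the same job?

41/7 weeks

Total work is 2·41 = 82 auditor-weeks.
With 14 auditors: 82/14 = 41/7 weeks.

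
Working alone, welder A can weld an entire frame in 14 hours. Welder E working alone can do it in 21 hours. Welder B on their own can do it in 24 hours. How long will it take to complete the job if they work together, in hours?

56/9 hours

Combined rate: 1/14 + 1/21 + 1/24 = (12 + 8 + 7)/168 = 27/168 = 9/56 per hour.
Time = 1 ÷ (9/56) = 56/9 hours.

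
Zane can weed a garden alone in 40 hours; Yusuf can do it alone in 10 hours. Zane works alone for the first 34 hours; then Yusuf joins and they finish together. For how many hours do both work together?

6/5 hours

In 34 hours Zane does 34/40 = 17/20 of the job, leaving 3/20.
Zane and Yusuf together work at 1/8 per hour, so finishing takes 3/20 ÷ 1/8 = 6/5 hours.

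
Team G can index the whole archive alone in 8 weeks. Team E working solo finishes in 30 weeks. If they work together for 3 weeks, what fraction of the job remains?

21/40

Combined rate: 1/8 + 1/30 = (15 + 4)/120 = 19/120 per week.
In 3 weeks they complete 3·19/120 = 19/40 of the job.
So 21/40 remains.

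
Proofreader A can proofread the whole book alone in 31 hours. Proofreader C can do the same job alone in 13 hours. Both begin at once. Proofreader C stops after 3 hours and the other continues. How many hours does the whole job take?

310/13 hours

In the first 3 hours the combined rate is 44/403, so 132/403 of the job is done, leaving 271/403.
After proofreader C leaves the rate is 1/31 per hour; the remaining 271/403 takes 271/13 hours.
Total = 3 + 271/13 = 310/13 hours.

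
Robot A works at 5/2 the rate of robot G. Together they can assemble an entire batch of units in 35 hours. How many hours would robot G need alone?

245/2 hours

Let robot G's rate be r; then robot A's rate is (5/2)r, so together (5/2 + 1)r = (7/2)r = 1/35.
Thus r = 2/245 per hour.
Robot G alone: 245/2 hours; robot A alone: 49 hours.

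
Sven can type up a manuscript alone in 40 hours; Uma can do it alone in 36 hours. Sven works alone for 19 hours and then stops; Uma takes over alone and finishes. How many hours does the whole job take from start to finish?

In 19 hours Sven does 19/40 of the job, leaving 21/40.
Uma works at 1/36 per hour, so finishing takes 21/40 ÷ 1/36 = 189/10 hours.
Total time = 19 + 189/10 = 379/10 hours.

379/10 hours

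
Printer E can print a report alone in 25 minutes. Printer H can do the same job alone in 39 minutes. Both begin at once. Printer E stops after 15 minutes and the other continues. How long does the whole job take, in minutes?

78/5 minutes

In the first 15 minutes the combined rate is 64/975, so 64/65 of the job is done, leaving 1/65.
After printer E leaves the rate is 1/39 per minute; the remaining 1/65 takes 3/5 minutes.
Total = 15 + 3/5 = 78/5 minutes.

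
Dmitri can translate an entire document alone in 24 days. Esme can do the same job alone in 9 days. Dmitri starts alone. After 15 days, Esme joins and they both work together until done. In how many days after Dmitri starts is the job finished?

192/11 days

In the first 15 days Dmitri alone does 15/24 = 5/8 of the job, leaving 3/8.
Once everyone is working, combined rate: 1/24 + 1/9 = (3 + 8)/72 = 11/72 per day.
Remaining 3/8 at 11/72 per day takes 27/11 days.
Total from the start = 15 + 27/11 = 192/11 days.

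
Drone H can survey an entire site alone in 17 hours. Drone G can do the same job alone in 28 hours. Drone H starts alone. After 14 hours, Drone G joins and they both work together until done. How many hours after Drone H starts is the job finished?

In the first 14 hours Drone H alone does 14/17 of the job, leaving 3/17.
Once everyone is working, combined rate: 1/17 + 1/28 = (28 + 17)/476 = 45/476 per hour.
Remaining 3/17 at 45/476 per hour takes 28/15 hours.
Total from the start = 14 + 28/15 = 238/15 hours.

238/15 hours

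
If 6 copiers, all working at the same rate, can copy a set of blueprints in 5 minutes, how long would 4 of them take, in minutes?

15/2 minutes

Total work is 6·5 = 30 copier-minutes.
With 4 copiers: 30/4 = 15/2 minutes.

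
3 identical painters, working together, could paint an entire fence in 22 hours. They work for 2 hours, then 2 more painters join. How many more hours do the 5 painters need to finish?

One painter does 1/66 of the job per hour.
After 2 hours with 3 painters, 1/11 is done (10/11 left).
With 5 painters the rate is 5/66, so the rest takes 10/11 ÷ 5/66 = 12 hours.

12 hours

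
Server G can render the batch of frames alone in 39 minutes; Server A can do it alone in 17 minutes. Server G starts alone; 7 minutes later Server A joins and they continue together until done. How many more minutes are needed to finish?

In 7 minutes Server G does 7/39 of the job, leaving 32/39.
Server G and Server A together work at 56/663 per minute, so finishing takes 32/39 ÷ 56/663 = 68/7 minutes.

68/7 minutes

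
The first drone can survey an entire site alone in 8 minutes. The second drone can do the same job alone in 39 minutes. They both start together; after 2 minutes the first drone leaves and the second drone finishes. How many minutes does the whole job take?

In the first 2 minutes the combined rate is 47/312, so 47/156 of the job is done, leaving 109/156.
After the first drone leaves the rate is 1/39 per minute; the remaining 109/156 takes 109/4 minutes.
Total = 2 + 109/4 = 117/4 minutes.

117/4 minutes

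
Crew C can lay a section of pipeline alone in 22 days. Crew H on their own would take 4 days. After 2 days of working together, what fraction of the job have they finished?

13/22

Combined rate: 1/22 + 1/4 = (2 + 11)/44 = 13/44 per day.
In 2 days they complete 2·13/44 = 13/22 of the job.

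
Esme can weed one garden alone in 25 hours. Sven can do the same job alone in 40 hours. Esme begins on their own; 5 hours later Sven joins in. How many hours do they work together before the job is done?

160/13 hours

In the first 5 hours Esme alone does 5/25 = 1/5 of the job, leaving 4/5.
Once everyone is working, combined rate: 1/25 + 1/40 = (8 + 5)/200 = 13/200 per hour.
Remaining 4/5 at 13/200 per hour takes 160/13 hours.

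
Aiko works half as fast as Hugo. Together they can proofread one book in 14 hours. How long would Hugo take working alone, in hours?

Let Hugo's rate be r; then Aiko's rate is (1/2)r, so together (1/2 + 1)r = (3/2)r = 1/14.
Thus r = 1/21 per hour.
Hugo alone: 21 hours; Aiko alone: 42 hours.

21 hours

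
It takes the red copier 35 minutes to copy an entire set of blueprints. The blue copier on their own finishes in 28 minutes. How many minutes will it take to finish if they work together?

Combined rate: 1/35 + 1/28 = (4 + 5)/140 = 9/140 per minute.
Time = 1 ÷ (9/140) = 140/9 minutes.

140/9 minutes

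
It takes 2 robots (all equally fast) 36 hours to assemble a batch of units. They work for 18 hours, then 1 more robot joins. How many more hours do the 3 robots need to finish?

12 hours

One robot does 1/72 of the job per hour.
After 18 hours with 2 robots, 1/2 is done (1/2 left).
With 3 robots the rate is 3/72 = 1/24, so the rest takes 1/2 ÷ 1/24 = 12 hours.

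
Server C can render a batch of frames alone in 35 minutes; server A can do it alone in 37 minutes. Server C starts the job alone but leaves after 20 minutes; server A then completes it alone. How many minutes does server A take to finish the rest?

In 20 minutes server C does 20/35 = 4/7 of the job, leaving 3/7.
Server A works at 1/37 per minute, so finishing takes 3/7 ÷ 1/37 = 111/7 minutes.

111/7 minutes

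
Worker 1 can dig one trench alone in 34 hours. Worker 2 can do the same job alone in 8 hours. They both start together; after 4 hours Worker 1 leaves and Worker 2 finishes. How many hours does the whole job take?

120/17 hours

In the first 4 hours the combined rate is 21/136, so 21/34 of the job is done, leaving 13/34.
After Worker 1 leaves the rate is 1/8 per hour; the remaining 13/34 takes 52/17 hours.
Total = 4 + 52/17 = 120/17 hours.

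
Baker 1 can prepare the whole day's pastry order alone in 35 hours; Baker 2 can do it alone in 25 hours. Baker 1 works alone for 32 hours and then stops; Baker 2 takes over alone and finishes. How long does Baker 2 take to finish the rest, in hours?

In 32 hours Baker 1 does 32/35 of the job, leaving 3/35.
Baker 2 works at 1/25 per hour, so finishing takes 3/35 ÷ 1/25 = 15/7 hours.

15/7 hours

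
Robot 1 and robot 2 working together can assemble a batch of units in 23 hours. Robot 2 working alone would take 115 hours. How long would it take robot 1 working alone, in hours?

115/4 hours

Combined rate is 1/23 per hour.
Known contribution: 1/115 per hour.
So robot 1's rate is 1/23 − 1/115 = 4/115, meaning 115/4 hours alone.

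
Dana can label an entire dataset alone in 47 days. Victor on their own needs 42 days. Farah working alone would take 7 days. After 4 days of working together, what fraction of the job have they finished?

106/141

Combined rate: 1/47 + 1/42 + 1/7 = (42 + 47 + 282)/1974 = 371/1974 = 53/282 per day.
In 4 days they complete 4·53/282 = 106/141 of the job.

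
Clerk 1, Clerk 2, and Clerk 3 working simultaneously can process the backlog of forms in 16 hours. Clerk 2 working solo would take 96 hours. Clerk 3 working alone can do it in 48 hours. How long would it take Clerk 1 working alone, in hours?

32 hours

Combined rate is 1/16 per hour.
Known contribution: 1/96 + 1/48 = (1 + 2)/96 = 3/96 = 1/32 per hour.
So Clerk 1's rate is 1/16 − 1/32 = 1/32, meaning 32 hours alone.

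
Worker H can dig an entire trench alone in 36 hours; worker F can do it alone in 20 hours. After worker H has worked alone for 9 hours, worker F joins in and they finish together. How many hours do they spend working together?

135/14 hours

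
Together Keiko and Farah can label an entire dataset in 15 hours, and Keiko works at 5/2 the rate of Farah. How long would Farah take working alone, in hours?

Let Farah's rate be r; then Keiko's rate is (5/2)r, so together (5/2 + 1)r = (7/2)r = 1/15.
Thus r = 2/105 per hour.
Farah alone: 105/2 hours; Keiko alone: 21 hours.

105/2 hours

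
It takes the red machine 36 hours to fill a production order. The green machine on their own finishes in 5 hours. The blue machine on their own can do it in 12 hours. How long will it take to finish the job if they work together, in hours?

Combined rate: 1/36 + 1/5 + 1/12 = (5 + 36 + 15)/180 = 56/180 = 14/45 per hour.
Time = 1 ÷ (14/45) = 45/14 hours.

45/14 hours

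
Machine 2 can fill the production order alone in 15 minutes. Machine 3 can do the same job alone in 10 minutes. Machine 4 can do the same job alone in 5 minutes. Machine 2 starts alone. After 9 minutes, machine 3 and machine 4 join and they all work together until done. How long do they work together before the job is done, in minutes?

In the first 9 minutes machine 2 alone does 9/15 = 3/5 of the job, leaving 2/5.
Once everyone is working, combined rate: 1/15 + 1/10 + 1/5 = (2 + 3 + 6)/30 = 11/30 per minute.
Remaining 2/5 at 11/30 per minute takes 12/11 minutes.

12/11 minutes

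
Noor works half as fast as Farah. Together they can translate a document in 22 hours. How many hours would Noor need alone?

Let Farah's rate be r; then Noor's rate is (1/2)r, so together (1/2 + 1)r = (3/2)r = 1/22.
Thus r = 1/33 per hour.
Farah alone: 33 hours; Noor alone: 66 hours.

66 hours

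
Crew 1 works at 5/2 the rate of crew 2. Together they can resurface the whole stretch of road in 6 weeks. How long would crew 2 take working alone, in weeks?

21 weeks

Let crew 2's rate be r; then crew 1's rate is (5/2)r, so together (5/2 + 1)r = (7/2)r = 1/6.
Thus r = 1/21 per week.
Crew 2 alone: 21 weeks; crew 1 alone: 42/5 weeks.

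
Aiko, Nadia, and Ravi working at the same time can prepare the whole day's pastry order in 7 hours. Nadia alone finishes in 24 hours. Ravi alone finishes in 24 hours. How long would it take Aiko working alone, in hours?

84/5 hours

Combined rate is 1/7 per hour.
Known contribution: 1/24 + 1/24 = (1 + 1)/24 = 2/24 = 1/12 per hour.
So Aiko's rate is 1/7 − 1/12 = 5/84, meaning 84/5 hours alone.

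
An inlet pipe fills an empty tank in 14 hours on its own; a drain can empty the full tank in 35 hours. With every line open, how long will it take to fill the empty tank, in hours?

Net rate = 1/14 − 1/35 = (5 − 2)/70 = 3/70 per hour.
Filling time = 1 ÷ (3/70) = 70/3 hours.

70/3 hours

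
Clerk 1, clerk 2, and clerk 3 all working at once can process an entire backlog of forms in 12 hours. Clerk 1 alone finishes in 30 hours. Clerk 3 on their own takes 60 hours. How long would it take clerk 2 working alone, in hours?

30 hours

Combined rate is 1/12 per hour.
Known contribution: 1/30 + 1/60 = (2 + 1)/60 = 3/60 = 1/20 per hour.
So clerk 2's rate is 1/12 − 1/20 = 1/30, meaning 30 hours alone.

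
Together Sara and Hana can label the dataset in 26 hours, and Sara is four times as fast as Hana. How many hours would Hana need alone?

Let Hana's rate be r; then Sara's rate is 4r, so together (4 + 1)r = 5r = 1/26.
Thus r = 1/130 per hour.
Hana alone: 130 hours; Sara alone: 65/2 hours.

130 hours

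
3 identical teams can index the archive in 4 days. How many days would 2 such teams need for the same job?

6 days

Total work is 3·4 = 12 team-days.
With 2 teams: 12/2 = 6 days.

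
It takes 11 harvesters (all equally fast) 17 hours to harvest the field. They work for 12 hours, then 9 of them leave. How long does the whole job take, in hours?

79/2 hours

One harvester does 1/187 of the job per hour.
After 12 hours with 11 harvesters, 12/17 is done (5/17 left).
With 2 harvesters the rate is 2/187, so the rest takes 5/17 ÷ 2/187 = 55/2 hours.
Total = 12 + 55/2 = 79/2 hours.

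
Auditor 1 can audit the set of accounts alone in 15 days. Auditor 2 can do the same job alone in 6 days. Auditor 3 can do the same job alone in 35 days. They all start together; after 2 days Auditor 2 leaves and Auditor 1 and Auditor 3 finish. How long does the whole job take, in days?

7 days

In the first 2 days the combined rate is 11/42, so 11/21 of the job is done, leaving 10/21.
After Auditor 2 leaves the rate is 2/21 per day; the remaining 10/21 takes 5 days.
Total = 2 + 5 = 7 days.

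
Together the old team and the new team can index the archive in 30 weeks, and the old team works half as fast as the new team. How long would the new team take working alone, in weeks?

Let the new team's rate be r; then the old team's rate is (1/2)r, so together (1/2 + 1)r = (3/2)r = 1/30.
Thus r = 1/45 per week.
The new team alone: 45 weeks; the old team alone: 90 weeks.

45 weeks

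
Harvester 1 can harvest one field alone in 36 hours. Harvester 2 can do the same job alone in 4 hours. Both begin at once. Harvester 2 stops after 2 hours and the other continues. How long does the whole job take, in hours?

In the first 2 hours the combined rate is 5/18, so 5/9 of the job is done, leaving 4/9.
After Harvester 2 leaves the rate is 1/36 per hour; the remaining 4/9 takes 16 hours.
Total = 2 + 16 = 18 hours.

18 hours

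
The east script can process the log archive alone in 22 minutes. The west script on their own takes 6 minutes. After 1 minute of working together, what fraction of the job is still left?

Combined rate: 1/22 + 1/6 = (3 + 11)/66 = 14/66 = 7/33 per minute.
In 1 minute they complete 1·7/33 = 7/33 of the job.
So 26/33 remains.

26/33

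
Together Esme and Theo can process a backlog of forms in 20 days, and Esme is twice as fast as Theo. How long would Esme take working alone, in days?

Let Theo's rate be r; then Esme's rate is 2r, so together (2 + 1)r = 3r = 1/20.
Thus r = 1/60 per day.
Theo alone: 60 days; Esme alone: 30 days.

30 days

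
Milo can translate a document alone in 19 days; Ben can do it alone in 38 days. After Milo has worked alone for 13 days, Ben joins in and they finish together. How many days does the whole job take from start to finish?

17 days

In 13 days Milo does 13/19 of the job, leaving 6/19.
Milo and Ben together work at 3/38 per day, so finishing takes 6/19 ÷ 3/38 = 4 days.
Total time = 13 + 4 = 17 days.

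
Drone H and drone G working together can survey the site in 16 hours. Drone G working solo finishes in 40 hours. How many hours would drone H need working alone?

Combined rate is 1/16 per hour.
Known contribution: 1/40 per hour.
So drone H's rate is 1/16 − 1/40 = 3/80, meaning 80/3 hours alone.

80/3 hours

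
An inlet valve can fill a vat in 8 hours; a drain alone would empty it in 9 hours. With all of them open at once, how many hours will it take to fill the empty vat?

72 hours

Net rate = 1/8 − 1/9 = (9 − 8)/72 = 1/72 per hour.
Filling time = 1 ÷ (1/72) = 72 hours.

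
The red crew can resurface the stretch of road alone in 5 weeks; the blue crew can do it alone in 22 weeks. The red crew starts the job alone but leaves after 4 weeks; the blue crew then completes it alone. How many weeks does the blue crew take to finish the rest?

22/5 weeks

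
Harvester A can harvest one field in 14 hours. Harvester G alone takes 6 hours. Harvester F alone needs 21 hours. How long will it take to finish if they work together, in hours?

7/2 hours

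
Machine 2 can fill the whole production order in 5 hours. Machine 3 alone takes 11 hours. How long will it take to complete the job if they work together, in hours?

55/16 hours

With two workers the combined time is the product over the sum: 5·11/(5+11) = 55/16 hours.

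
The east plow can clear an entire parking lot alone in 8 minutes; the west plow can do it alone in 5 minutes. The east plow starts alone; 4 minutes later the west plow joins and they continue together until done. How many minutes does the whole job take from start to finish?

In 4 minutes the east plow does 4/8 = 1/2 of the job, leaving 1/2.
The east plow and the west plow together work at 13/40 per minute, so finishing takes 1/2 ÷ 13/40 = 20/13 minutes.
Total time = 4 + 20/13 = 72/13 minutes.

72/13 minutes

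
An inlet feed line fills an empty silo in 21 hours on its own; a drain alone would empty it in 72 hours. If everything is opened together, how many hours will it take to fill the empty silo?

Net rate = 1/21 − 1/72 = (24 − 7)/504 = 17/504 per hour.
Filling time = 1 ÷ (17/504) = 504/17 hours.

504/17 hours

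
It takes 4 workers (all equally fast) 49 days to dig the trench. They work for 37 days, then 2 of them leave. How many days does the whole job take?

One worker does 1/196 of the job per day.
After 37 days with 4 workers, 37/49 is done (12/49 left).
With 2 workers the rate is 2/196 = 1/98, so the rest takes 12/49 ÷ 1/98 = 24 days.
Total = 37 + 24 = 61 days.

61 days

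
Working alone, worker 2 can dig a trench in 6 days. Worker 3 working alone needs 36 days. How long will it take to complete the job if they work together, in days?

Combined rate: 1/6 + 1/36 = (6 + 1)/36 = 7/36 per day.
Time = 1 ÷ (7/36) = 36/7 days.

36/7 days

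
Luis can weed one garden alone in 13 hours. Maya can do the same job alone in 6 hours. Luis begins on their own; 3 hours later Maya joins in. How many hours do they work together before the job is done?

In the first 3 hours Luis alone does 3/13 of the job, leaving 10/13.
Once everyone is working, combined rate: 1/13 + 1/6 = (6 + 13)/78 = 19/78 per hour.
Remaining 10/13 at 19/78 per hour takes 60/19 hours.

60/19 hours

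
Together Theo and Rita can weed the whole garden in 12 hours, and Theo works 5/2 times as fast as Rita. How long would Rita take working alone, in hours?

Let Rita's rate be r; then Theo's rate is (5/2)r, so together (5/2 + 1)r = (7/2)r = 1/12.
Thus r = 1/42 per hour.
Rita alone: 42 hours; Theo alone: 84/5 hours.

42 hours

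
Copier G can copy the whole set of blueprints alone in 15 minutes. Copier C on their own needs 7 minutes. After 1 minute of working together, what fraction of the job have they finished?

Combined rate: 1/15 + 1/7 = (7 + 15)/105 = 22/105 per minute.
In 1 minute they complete 1·22/105 = 22/105 of the job.

22/105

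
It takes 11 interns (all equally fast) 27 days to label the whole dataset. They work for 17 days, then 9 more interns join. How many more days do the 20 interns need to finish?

One intern does 1/297 of the job per day.
After 17 days with 11 interns, 17/27 is done (10/27 left).
With 20 interns the rate is 20/297, so the rest takes 10/27 ÷ 20/297 = 11/2 days.

11/2 days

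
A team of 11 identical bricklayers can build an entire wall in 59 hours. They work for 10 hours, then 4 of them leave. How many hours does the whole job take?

One bricklayer does 1/649 of the job per hour.
After 10 hours with 11 bricklayers, 10/59 is done (49/59 left).
With 7 bricklayers the rate is 7/649, so the rest takes 49/59 ÷ 7/649 = 77 hours.
Total = 10 + 77 = 87 hours.

87 hours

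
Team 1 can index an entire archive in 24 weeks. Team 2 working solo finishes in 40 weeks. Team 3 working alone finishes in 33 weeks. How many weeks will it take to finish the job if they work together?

165/16 weeks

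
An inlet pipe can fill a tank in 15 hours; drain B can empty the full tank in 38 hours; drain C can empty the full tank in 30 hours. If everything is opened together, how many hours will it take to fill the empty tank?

285/2 hours

Net rate = 1/15 − 1/38 − 1/30 = (38 − 15 − 19)/570 = 4/570 = 2/285 per hour.
Filling time = 1 ÷ (2/285) = 285/2 hours.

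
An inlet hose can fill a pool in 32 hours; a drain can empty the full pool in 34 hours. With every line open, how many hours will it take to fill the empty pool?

544 hours

Net rate = 1/32 − 1/34 = (17 − 16)/544 = 1/544 per hour.
Filling time = 1 ÷ (1/544) = 544 hours.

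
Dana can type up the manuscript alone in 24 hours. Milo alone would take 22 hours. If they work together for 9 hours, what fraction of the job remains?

19/88

Combined rate: 1/24 + 1/22 = (11 + 12)/264 = 23/264 per hour.
In 9 hours they complete 9·23/264 = 69/88 of the job.
So 19/88 remains.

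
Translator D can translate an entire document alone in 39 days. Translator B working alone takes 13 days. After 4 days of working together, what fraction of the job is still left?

23/39

Combined rate: 1/39 + 1/13 = (1 + 3)/39 = 4/39 per day.
In 4 days they complete 4·4/39 = 16/39 of the job.
So 23/39 remains.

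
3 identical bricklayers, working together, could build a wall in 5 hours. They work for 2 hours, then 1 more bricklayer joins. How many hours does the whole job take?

One bricklayer does 1/15 of the job per hour.
After 2 hours with 3 bricklayers, 2/5 is done (3/5 left).
With 4 bricklayers the rate is 4/15, so the rest takes 3/5 ÷ 4/15 = 9/4 hours.
Total = 2 + 9/4 = 17/4 hours.

17/4 hours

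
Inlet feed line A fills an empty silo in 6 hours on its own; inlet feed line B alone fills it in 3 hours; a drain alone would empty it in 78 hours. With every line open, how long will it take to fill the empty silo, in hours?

39/19 hours

Net rate = 1/6 + 1/3 − 1/78 = (13 + 26 − 1)/78 = 38/78 = 19/39 per hour.
Filling time = 1 ÷ (19/39) = 39/19 hours.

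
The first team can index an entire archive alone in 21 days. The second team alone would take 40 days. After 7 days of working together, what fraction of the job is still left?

59/120

Combined rate: 1/21 + 1/40 = (40 + 21)/840 = 61/840 per day.
In 7 days they complete 7·61/840 = 61/120 of the job.
So 59/120 remains.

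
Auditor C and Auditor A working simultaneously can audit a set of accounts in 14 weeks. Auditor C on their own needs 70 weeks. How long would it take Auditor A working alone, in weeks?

Combined rate is 1/14 per week.
Known contribution: 1/70 per week.
So Auditor A's rate is 1/14 − 1/70 = 2/35, meaning 35/2 weeks alone.

35/2 weeks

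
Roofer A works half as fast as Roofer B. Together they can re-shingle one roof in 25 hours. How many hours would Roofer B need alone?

75/2 hours

Let Roofer B's rate be r; then Roofer A's rate is (1/2)r, so together (1/2 + 1)r = (3/2)r = 1/25.
Thus r = 2/75 per hour.
Roofer B alone: 75/2 hours; Roofer A alone: 75 hours.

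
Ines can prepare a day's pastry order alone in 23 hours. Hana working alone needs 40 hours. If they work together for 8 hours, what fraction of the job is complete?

63/115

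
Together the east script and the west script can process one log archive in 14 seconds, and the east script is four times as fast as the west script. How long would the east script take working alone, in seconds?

35/2 seconds

Let the west script's rate be r; then the east script's rate is 4r, so together (4 + 1)r = 5r = 1/14.
Thus r = 1/70 per second.
The west script alone: 70 seconds; the east script alone: 35/2 seconds.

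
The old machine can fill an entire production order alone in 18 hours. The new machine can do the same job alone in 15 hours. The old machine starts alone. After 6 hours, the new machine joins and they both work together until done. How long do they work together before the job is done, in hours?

60/11 hours

In the first 6 hours the old machine alone does 6/18 = 1/3 of the job, leaving 2/3.
Once everyone is working, combined rate: 1/18 + 1/15 = (5 + 6)/90 = 11/90 per hour.
Remaining 2/3 at 11/90 per hour takes 60/11 hours.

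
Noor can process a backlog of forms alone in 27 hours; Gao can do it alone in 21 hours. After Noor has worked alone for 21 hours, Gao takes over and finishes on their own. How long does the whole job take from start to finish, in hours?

77/3 hours

In 21 hours Noor does 21/27 = 7/9 of the job, leaving 2/9.
Gao works at 1/21 per hour, so finishing takes 2/9 ÷ 1/21 = 14/3 hours.
Total time = 21 + 14/3 = 77/3 hours.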